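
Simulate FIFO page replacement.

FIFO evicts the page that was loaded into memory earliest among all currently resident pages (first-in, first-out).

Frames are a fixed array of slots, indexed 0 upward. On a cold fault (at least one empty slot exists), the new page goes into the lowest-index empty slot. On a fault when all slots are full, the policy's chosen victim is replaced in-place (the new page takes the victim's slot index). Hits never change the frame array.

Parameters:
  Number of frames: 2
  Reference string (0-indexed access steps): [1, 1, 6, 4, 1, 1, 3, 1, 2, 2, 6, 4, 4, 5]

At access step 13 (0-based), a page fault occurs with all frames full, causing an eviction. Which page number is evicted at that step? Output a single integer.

Answer: 6

Derivation:
Step 0: ref 1 -> FAULT, frames=[1,-]
Step 1: ref 1 -> HIT, frames=[1,-]
Step 2: ref 6 -> FAULT, frames=[1,6]
Step 3: ref 4 -> FAULT, evict 1, frames=[4,6]
Step 4: ref 1 -> FAULT, evict 6, frames=[4,1]
Step 5: ref 1 -> HIT, frames=[4,1]
Step 6: ref 3 -> FAULT, evict 4, frames=[3,1]
Step 7: ref 1 -> HIT, frames=[3,1]
Step 8: ref 2 -> FAULT, evict 1, frames=[3,2]
Step 9: ref 2 -> HIT, frames=[3,2]
Step 10: ref 6 -> FAULT, evict 3, frames=[6,2]
Step 11: ref 4 -> FAULT, evict 2, frames=[6,4]
Step 12: ref 4 -> HIT, frames=[6,4]
Step 13: ref 5 -> FAULT, evict 6, frames=[5,4]
At step 13: evicted page 6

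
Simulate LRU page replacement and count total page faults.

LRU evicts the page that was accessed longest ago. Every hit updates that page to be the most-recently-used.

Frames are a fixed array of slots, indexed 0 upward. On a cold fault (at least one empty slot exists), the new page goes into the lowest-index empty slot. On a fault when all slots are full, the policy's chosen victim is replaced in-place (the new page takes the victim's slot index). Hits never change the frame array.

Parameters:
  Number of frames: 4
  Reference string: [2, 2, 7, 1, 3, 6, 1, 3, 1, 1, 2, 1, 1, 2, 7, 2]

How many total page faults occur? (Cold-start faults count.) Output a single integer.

Answer: 7

Derivation:
Step 0: ref 2 → FAULT, frames=[2,-,-,-]
Step 1: ref 2 → HIT, frames=[2,-,-,-]
Step 2: ref 7 → FAULT, frames=[2,7,-,-]
Step 3: ref 1 → FAULT, frames=[2,7,1,-]
Step 4: ref 3 → FAULT, frames=[2,7,1,3]
Step 5: ref 6 → FAULT (evict 2), frames=[6,7,1,3]
Step 6: ref 1 → HIT, frames=[6,7,1,3]
Step 7: ref 3 → HIT, frames=[6,7,1,3]
Step 8: ref 1 → HIT, frames=[6,7,1,3]
Step 9: ref 1 → HIT, frames=[6,7,1,3]
Step 10: ref 2 → FAULT (evict 7), frames=[6,2,1,3]
Step 11: ref 1 → HIT, frames=[6,2,1,3]
Step 12: ref 1 → HIT, frames=[6,2,1,3]
Step 13: ref 2 → HIT, frames=[6,2,1,3]
Step 14: ref 7 → FAULT (evict 6), frames=[7,2,1,3]
Step 15: ref 2 → HIT, frames=[7,2,1,3]
Total faults: 7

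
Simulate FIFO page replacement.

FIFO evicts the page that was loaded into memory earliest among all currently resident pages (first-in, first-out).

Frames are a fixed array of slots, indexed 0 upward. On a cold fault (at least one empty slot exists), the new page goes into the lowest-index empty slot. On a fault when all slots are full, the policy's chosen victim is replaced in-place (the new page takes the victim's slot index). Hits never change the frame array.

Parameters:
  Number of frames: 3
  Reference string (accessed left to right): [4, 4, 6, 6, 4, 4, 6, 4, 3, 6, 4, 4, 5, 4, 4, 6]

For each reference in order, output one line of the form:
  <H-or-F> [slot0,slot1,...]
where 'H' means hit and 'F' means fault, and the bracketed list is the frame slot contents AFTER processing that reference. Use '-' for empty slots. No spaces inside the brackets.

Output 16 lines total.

F [4,-,-]
H [4,-,-]
F [4,6,-]
H [4,6,-]
H [4,6,-]
H [4,6,-]
H [4,6,-]
H [4,6,-]
F [4,6,3]
H [4,6,3]
H [4,6,3]
H [4,6,3]
F [5,6,3]
F [5,4,3]
H [5,4,3]
F [5,4,6]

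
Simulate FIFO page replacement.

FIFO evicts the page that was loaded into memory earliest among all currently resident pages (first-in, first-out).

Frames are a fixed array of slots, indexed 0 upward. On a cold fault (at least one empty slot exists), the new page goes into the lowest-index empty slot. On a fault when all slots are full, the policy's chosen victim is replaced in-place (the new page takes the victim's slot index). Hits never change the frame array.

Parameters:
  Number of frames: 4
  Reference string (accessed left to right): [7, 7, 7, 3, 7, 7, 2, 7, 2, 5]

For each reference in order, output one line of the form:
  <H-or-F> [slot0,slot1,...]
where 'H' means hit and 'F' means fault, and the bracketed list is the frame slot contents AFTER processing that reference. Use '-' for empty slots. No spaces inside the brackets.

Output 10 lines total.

F [7,-,-,-]
H [7,-,-,-]
H [7,-,-,-]
F [7,3,-,-]
H [7,3,-,-]
H [7,3,-,-]
F [7,3,2,-]
H [7,3,2,-]
H [7,3,2,-]
F [7,3,2,5]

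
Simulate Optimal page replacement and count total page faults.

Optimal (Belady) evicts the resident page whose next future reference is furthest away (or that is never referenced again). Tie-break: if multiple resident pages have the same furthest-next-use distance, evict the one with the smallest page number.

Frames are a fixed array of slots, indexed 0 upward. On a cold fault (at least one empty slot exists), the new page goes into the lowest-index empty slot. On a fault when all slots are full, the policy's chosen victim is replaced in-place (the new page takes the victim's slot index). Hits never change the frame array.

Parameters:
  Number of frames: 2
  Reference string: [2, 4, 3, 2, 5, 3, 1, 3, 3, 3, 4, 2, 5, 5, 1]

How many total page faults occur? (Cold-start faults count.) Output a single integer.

Answer: 8

Derivation:
Step 0: ref 2 → FAULT, frames=[2,-]
Step 1: ref 4 → FAULT, frames=[2,4]
Step 2: ref 3 → FAULT (evict 4), frames=[2,3]
Step 3: ref 2 → HIT, frames=[2,3]
Step 4: ref 5 → FAULT (evict 2), frames=[5,3]
Step 5: ref 3 → HIT, frames=[5,3]
Step 6: ref 1 → FAULT (evict 5), frames=[1,3]
Step 7: ref 3 → HIT, frames=[1,3]
Step 8: ref 3 → HIT, frames=[1,3]
Step 9: ref 3 → HIT, frames=[1,3]
Step 10: ref 4 → FAULT (evict 3), frames=[1,4]
Step 11: ref 2 → FAULT (evict 4), frames=[1,2]
Step 12: ref 5 → FAULT (evict 2), frames=[1,5]
Step 13: ref 5 → HIT, frames=[1,5]
Step 14: ref 1 → HIT, frames=[1,5]
Total faults: 8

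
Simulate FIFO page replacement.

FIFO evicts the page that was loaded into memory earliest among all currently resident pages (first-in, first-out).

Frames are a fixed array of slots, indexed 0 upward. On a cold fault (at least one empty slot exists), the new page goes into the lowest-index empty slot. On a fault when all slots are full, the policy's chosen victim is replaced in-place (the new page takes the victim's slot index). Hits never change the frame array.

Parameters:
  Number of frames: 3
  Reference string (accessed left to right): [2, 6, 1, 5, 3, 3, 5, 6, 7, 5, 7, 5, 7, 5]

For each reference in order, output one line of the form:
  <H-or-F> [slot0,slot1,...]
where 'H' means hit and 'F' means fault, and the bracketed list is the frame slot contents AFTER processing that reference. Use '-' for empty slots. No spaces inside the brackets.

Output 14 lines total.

F [2,-,-]
F [2,6,-]
F [2,6,1]
F [5,6,1]
F [5,3,1]
H [5,3,1]
H [5,3,1]
F [5,3,6]
F [7,3,6]
F [7,5,6]
H [7,5,6]
H [7,5,6]
H [7,5,6]
H [7,5,6]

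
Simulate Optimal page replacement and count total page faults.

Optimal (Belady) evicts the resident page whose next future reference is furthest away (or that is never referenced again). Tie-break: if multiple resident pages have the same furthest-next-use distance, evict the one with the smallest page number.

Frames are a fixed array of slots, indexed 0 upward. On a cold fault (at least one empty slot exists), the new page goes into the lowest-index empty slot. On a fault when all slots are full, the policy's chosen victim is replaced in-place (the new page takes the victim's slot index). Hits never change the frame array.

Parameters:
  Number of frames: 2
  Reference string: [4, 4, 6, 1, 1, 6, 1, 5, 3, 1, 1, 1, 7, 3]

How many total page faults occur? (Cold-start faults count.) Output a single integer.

Step 0: ref 4 → FAULT, frames=[4,-]
Step 1: ref 4 → HIT, frames=[4,-]
Step 2: ref 6 → FAULT, frames=[4,6]
Step 3: ref 1 → FAULT (evict 4), frames=[1,6]
Step 4: ref 1 → HIT, frames=[1,6]
Step 5: ref 6 → HIT, frames=[1,6]
Step 6: ref 1 → HIT, frames=[1,6]
Step 7: ref 5 → FAULT (evict 6), frames=[1,5]
Step 8: ref 3 → FAULT (evict 5), frames=[1,3]
Step 9: ref 1 → HIT, frames=[1,3]
Step 10: ref 1 → HIT, frames=[1,3]
Step 11: ref 1 → HIT, frames=[1,3]
Step 12: ref 7 → FAULT (evict 1), frames=[7,3]
Step 13: ref 3 → HIT, frames=[7,3]
Total faults: 6

Answer: 6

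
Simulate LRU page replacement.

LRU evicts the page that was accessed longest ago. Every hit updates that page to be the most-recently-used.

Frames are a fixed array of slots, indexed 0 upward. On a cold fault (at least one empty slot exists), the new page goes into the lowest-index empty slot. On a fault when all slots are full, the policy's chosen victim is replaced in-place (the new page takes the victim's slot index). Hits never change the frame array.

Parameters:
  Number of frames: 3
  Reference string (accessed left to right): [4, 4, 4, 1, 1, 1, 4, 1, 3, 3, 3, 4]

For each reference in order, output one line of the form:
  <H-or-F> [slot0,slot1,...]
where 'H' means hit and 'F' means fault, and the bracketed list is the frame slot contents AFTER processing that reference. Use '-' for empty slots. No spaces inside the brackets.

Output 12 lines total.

F [4,-,-]
H [4,-,-]
H [4,-,-]
F [4,1,-]
H [4,1,-]
H [4,1,-]
H [4,1,-]
H [4,1,-]
F [4,1,3]
H [4,1,3]
H [4,1,3]
H [4,1,3]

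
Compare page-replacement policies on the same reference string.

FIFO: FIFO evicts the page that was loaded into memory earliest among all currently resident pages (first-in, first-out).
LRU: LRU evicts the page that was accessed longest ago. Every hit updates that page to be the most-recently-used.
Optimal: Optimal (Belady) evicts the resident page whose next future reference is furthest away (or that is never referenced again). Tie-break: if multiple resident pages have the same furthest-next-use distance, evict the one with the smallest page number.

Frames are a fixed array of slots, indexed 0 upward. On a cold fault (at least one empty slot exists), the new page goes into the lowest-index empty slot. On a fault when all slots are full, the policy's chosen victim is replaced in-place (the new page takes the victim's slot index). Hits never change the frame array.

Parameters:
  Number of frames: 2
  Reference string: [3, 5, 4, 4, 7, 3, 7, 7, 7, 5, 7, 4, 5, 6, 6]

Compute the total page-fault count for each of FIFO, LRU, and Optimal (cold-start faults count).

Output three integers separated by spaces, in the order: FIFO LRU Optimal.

--- FIFO ---
  step 0: ref 3 -> FAULT, frames=[3,-] (faults so far: 1)
  step 1: ref 5 -> FAULT, frames=[3,5] (faults so far: 2)
  step 2: ref 4 -> FAULT, evict 3, frames=[4,5] (faults so far: 3)
  step 3: ref 4 -> HIT, frames=[4,5] (faults so far: 3)
  step 4: ref 7 -> FAULT, evict 5, frames=[4,7] (faults so far: 4)
  step 5: ref 3 -> FAULT, evict 4, frames=[3,7] (faults so far: 5)
  step 6: ref 7 -> HIT, frames=[3,7] (faults so far: 5)
  step 7: ref 7 -> HIT, frames=[3,7] (faults so far: 5)
  step 8: ref 7 -> HIT, frames=[3,7] (faults so far: 5)
  step 9: ref 5 -> FAULT, evict 7, frames=[3,5] (faults so far: 6)
  step 10: ref 7 -> FAULT, evict 3, frames=[7,5] (faults so far: 7)
  step 11: ref 4 -> FAULT, evict 5, frames=[7,4] (faults so far: 8)
  step 12: ref 5 -> FAULT, evict 7, frames=[5,4] (faults so far: 9)
  step 13: ref 6 -> FAULT, evict 4, frames=[5,6] (faults so far: 10)
  step 14: ref 6 -> HIT, frames=[5,6] (faults so far: 10)
  FIFO total faults: 10
--- LRU ---
  step 0: ref 3 -> FAULT, frames=[3,-] (faults so far: 1)
  step 1: ref 5 -> FAULT, frames=[3,5] (faults so far: 2)
  step 2: ref 4 -> FAULT, evict 3, frames=[4,5] (faults so far: 3)
  step 3: ref 4 -> HIT, frames=[4,5] (faults so far: 3)
  step 4: ref 7 -> FAULT, evict 5, frames=[4,7] (faults so far: 4)
  step 5: ref 3 -> FAULT, evict 4, frames=[3,7] (faults so far: 5)
  step 6: ref 7 -> HIT, frames=[3,7] (faults so far: 5)
  step 7: ref 7 -> HIT, frames=[3,7] (faults so far: 5)
  step 8: ref 7 -> HIT, frames=[3,7] (faults so far: 5)
  step 9: ref 5 -> FAULT, evict 3, frames=[5,7] (faults so far: 6)
  step 10: ref 7 -> HIT, frames=[5,7] (faults so far: 6)
  step 11: ref 4 -> FAULT, evict 5, frames=[4,7] (faults so far: 7)
  step 12: ref 5 -> FAULT, evict 7, frames=[4,5] (faults so far: 8)
  step 13: ref 6 -> FAULT, evict 4, frames=[6,5] (faults so far: 9)
  step 14: ref 6 -> HIT, frames=[6,5] (faults so far: 9)
  LRU total faults: 9
--- Optimal ---
  step 0: ref 3 -> FAULT, frames=[3,-] (faults so far: 1)
  step 1: ref 5 -> FAULT, frames=[3,5] (faults so far: 2)
  step 2: ref 4 -> FAULT, evict 5, frames=[3,4] (faults so far: 3)
  step 3: ref 4 -> HIT, frames=[3,4] (faults so far: 3)
  step 4: ref 7 -> FAULT, evict 4, frames=[3,7] (faults so far: 4)
  step 5: ref 3 -> HIT, frames=[3,7] (faults so far: 4)
  step 6: ref 7 -> HIT, frames=[3,7] (faults so far: 4)
  step 7: ref 7 -> HIT, frames=[3,7] (faults so far: 4)
  step 8: ref 7 -> HIT, frames=[3,7] (faults so far: 4)
  step 9: ref 5 -> FAULT, evict 3, frames=[5,7] (faults so far: 5)
  step 10: ref 7 -> HIT, frames=[5,7] (faults so far: 5)
  step 11: ref 4 -> FAULT, evict 7, frames=[5,4] (faults so far: 6)
  step 12: ref 5 -> HIT, frames=[5,4] (faults so far: 6)
  step 13: ref 6 -> FAULT, evict 4, frames=[5,6] (faults so far: 7)
  step 14: ref 6 -> HIT, frames=[5,6] (faults so far: 7)
  Optimal total faults: 7

Answer: 10 9 7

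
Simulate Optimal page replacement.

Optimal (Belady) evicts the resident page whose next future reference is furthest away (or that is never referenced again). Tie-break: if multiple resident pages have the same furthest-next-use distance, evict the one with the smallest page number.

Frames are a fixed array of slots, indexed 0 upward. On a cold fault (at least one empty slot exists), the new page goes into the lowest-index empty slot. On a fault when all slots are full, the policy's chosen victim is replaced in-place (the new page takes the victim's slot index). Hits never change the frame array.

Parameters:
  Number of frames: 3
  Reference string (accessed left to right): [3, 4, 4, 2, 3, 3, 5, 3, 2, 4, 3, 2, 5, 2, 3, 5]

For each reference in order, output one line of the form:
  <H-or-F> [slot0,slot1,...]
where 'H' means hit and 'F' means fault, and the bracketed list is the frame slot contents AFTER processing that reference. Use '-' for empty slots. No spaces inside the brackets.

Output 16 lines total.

F [3,-,-]
F [3,4,-]
H [3,4,-]
F [3,4,2]
H [3,4,2]
H [3,4,2]
F [3,5,2]
H [3,5,2]
H [3,5,2]
F [3,4,2]
H [3,4,2]
H [3,4,2]
F [3,5,2]
H [3,5,2]
H [3,5,2]
H [3,5,2]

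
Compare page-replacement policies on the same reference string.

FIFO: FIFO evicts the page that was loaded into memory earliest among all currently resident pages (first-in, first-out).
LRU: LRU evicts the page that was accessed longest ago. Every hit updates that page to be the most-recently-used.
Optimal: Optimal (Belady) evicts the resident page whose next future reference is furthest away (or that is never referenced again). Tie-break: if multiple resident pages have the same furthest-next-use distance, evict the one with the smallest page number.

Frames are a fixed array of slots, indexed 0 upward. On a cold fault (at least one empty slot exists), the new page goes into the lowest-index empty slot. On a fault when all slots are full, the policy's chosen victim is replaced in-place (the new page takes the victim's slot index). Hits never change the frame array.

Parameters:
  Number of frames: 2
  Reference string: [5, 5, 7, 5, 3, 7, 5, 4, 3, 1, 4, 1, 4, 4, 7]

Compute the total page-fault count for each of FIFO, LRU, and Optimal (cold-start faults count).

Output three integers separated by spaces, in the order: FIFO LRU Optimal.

Answer: 9 10 7

Derivation:
--- FIFO ---
  step 0: ref 5 -> FAULT, frames=[5,-] (faults so far: 1)
  step 1: ref 5 -> HIT, frames=[5,-] (faults so far: 1)
  step 2: ref 7 -> FAULT, frames=[5,7] (faults so far: 2)
  step 3: ref 5 -> HIT, frames=[5,7] (faults so far: 2)
  step 4: ref 3 -> FAULT, evict 5, frames=[3,7] (faults so far: 3)
  step 5: ref 7 -> HIT, frames=[3,7] (faults so far: 3)
  step 6: ref 5 -> FAULT, evict 7, frames=[3,5] (faults so far: 4)
  step 7: ref 4 -> FAULT, evict 3, frames=[4,5] (faults so far: 5)
  step 8: ref 3 -> FAULT, evict 5, frames=[4,3] (faults so far: 6)
  step 9: ref 1 -> FAULT, evict 4, frames=[1,3] (faults so far: 7)
  step 10: ref 4 -> FAULT, evict 3, frames=[1,4] (faults so far: 8)
  step 11: ref 1 -> HIT, frames=[1,4] (faults so far: 8)
  step 12: ref 4 -> HIT, frames=[1,4] (faults so far: 8)
  step 13: ref 4 -> HIT, frames=[1,4] (faults so far: 8)
  step 14: ref 7 -> FAULT, evict 1, frames=[7,4] (faults so far: 9)
  FIFO total faults: 9
--- LRU ---
  step 0: ref 5 -> FAULT, frames=[5,-] (faults so far: 1)
  step 1: ref 5 -> HIT, frames=[5,-] (faults so far: 1)
  step 2: ref 7 -> FAULT, frames=[5,7] (faults so far: 2)
  step 3: ref 5 -> HIT, frames=[5,7] (faults so far: 2)
  step 4: ref 3 -> FAULT, evict 7, frames=[5,3] (faults so far: 3)
  step 5: ref 7 -> FAULT, evict 5, frames=[7,3] (faults so far: 4)
  step 6: ref 5 -> FAULT, evict 3, frames=[7,5] (faults so far: 5)
  step 7: ref 4 -> FAULT, evict 7, frames=[4,5] (faults so far: 6)
  step 8: ref 3 -> FAULT, evict 5, frames=[4,3] (faults so far: 7)
  step 9: ref 1 -> FAULT, evict 4, frames=[1,3] (faults so far: 8)
  step 10: ref 4 -> FAULT, evict 3, frames=[1,4] (faults so far: 9)
  step 11: ref 1 -> HIT, frames=[1,4] (faults so far: 9)
  step 12: ref 4 -> HIT, frames=[1,4] (faults so far: 9)
  step 13: ref 4 -> HIT, frames=[1,4] (faults so far: 9)
  step 14: ref 7 -> FAULT, evict 1, frames=[7,4] (faults so far: 10)
  LRU total faults: 10
--- Optimal ---
  step 0: ref 5 -> FAULT, frames=[5,-] (faults so far: 1)
  step 1: ref 5 -> HIT, frames=[5,-] (faults so far: 1)
  step 2: ref 7 -> FAULT, frames=[5,7] (faults so far: 2)
  step 3: ref 5 -> HIT, frames=[5,7] (faults so far: 2)
  step 4: ref 3 -> FAULT, evict 5, frames=[3,7] (faults so far: 3)
  step 5: ref 7 -> HIT, frames=[3,7] (faults so far: 3)
  step 6: ref 5 -> FAULT, evict 7, frames=[3,5] (faults so far: 4)
  step 7: ref 4 -> FAULT, evict 5, frames=[3,4] (faults so far: 5)
  step 8: ref 3 -> HIT, frames=[3,4] (faults so far: 5)
  step 9: ref 1 -> FAULT, evict 3, frames=[1,4] (faults so far: 6)
  step 10: ref 4 -> HIT, frames=[1,4] (faults so far: 6)
  step 11: ref 1 -> HIT, frames=[1,4] (faults so far: 6)
  step 12: ref 4 -> HIT, frames=[1,4] (faults so far: 6)
  step 13: ref 4 -> HIT, frames=[1,4] (faults so far: 6)
  step 14: ref 7 -> FAULT, evict 1, frames=[7,4] (faults so far: 7)
  Optimal total faults: 7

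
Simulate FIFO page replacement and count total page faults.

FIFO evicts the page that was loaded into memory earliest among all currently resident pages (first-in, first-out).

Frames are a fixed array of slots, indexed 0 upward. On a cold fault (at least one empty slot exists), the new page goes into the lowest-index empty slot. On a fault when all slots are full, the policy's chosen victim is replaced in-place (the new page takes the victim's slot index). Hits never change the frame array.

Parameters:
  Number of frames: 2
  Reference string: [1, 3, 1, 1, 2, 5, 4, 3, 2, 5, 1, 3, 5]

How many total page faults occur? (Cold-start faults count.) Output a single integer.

Answer: 11

Derivation:
Step 0: ref 1 → FAULT, frames=[1,-]
Step 1: ref 3 → FAULT, frames=[1,3]
Step 2: ref 1 → HIT, frames=[1,3]
Step 3: ref 1 → HIT, frames=[1,3]
Step 4: ref 2 → FAULT (evict 1), frames=[2,3]
Step 5: ref 5 → FAULT (evict 3), frames=[2,5]
Step 6: ref 4 → FAULT (evict 2), frames=[4,5]
Step 7: ref 3 → FAULT (evict 5), frames=[4,3]
Step 8: ref 2 → FAULT (evict 4), frames=[2,3]
Step 9: ref 5 → FAULT (evict 3), frames=[2,5]
Step 10: ref 1 → FAULT (evict 2), frames=[1,5]
Step 11: ref 3 → FAULT (evict 5), frames=[1,3]
Step 12: ref 5 → FAULT (evict 1), frames=[5,3]
Total faults: 11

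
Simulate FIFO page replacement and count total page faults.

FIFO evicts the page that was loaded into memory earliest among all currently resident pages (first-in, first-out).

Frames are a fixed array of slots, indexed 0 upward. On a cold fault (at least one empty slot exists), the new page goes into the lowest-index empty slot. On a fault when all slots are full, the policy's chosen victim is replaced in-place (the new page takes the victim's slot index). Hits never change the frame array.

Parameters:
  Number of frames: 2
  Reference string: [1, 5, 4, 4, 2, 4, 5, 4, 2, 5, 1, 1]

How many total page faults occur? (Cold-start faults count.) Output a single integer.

Step 0: ref 1 → FAULT, frames=[1,-]
Step 1: ref 5 → FAULT, frames=[1,5]
Step 2: ref 4 → FAULT (evict 1), frames=[4,5]
Step 3: ref 4 → HIT, frames=[4,5]
Step 4: ref 2 → FAULT (evict 5), frames=[4,2]
Step 5: ref 4 → HIT, frames=[4,2]
Step 6: ref 5 → FAULT (evict 4), frames=[5,2]
Step 7: ref 4 → FAULT (evict 2), frames=[5,4]
Step 8: ref 2 → FAULT (evict 5), frames=[2,4]
Step 9: ref 5 → FAULT (evict 4), frames=[2,5]
Step 10: ref 1 → FAULT (evict 2), frames=[1,5]
Step 11: ref 1 → HIT, frames=[1,5]
Total faults: 9

Answer: 9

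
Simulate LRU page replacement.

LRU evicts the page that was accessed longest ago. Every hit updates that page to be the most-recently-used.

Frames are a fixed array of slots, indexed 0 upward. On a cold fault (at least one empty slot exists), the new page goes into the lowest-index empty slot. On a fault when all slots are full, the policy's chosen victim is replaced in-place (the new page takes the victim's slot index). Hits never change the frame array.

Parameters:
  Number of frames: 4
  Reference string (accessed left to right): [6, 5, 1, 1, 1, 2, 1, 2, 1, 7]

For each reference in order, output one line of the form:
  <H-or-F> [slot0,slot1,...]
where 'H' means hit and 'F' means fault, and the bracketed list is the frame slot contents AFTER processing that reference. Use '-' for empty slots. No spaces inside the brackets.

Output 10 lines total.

F [6,-,-,-]
F [6,5,-,-]
F [6,5,1,-]
H [6,5,1,-]
H [6,5,1,-]
F [6,5,1,2]
H [6,5,1,2]
H [6,5,1,2]
H [6,5,1,2]
F [7,5,1,2]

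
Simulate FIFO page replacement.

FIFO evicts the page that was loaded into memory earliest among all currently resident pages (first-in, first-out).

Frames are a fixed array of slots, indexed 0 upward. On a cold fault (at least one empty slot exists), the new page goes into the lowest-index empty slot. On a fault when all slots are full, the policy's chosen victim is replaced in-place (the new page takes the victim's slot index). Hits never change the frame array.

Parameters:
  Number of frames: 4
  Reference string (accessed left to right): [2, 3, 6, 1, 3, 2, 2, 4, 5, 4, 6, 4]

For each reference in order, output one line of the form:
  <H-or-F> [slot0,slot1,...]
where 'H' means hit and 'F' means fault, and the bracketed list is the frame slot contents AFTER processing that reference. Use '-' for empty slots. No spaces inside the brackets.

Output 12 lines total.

F [2,-,-,-]
F [2,3,-,-]
F [2,3,6,-]
F [2,3,6,1]
H [2,3,6,1]
H [2,3,6,1]
H [2,3,6,1]
F [4,3,6,1]
F [4,5,6,1]
H [4,5,6,1]
H [4,5,6,1]
H [4,5,6,1]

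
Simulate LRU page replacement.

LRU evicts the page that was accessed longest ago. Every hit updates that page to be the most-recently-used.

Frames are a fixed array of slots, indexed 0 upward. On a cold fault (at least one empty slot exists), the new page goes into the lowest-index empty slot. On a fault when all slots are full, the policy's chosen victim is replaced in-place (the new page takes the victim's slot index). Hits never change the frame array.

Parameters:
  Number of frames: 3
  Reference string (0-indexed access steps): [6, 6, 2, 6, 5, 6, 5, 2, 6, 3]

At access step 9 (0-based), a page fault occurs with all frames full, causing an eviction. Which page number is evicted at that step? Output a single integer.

Answer: 5

Derivation:
Step 0: ref 6 -> FAULT, frames=[6,-,-]
Step 1: ref 6 -> HIT, frames=[6,-,-]
Step 2: ref 2 -> FAULT, frames=[6,2,-]
Step 3: ref 6 -> HIT, frames=[6,2,-]
Step 4: ref 5 -> FAULT, frames=[6,2,5]
Step 5: ref 6 -> HIT, frames=[6,2,5]
Step 6: ref 5 -> HIT, frames=[6,2,5]
Step 7: ref 2 -> HIT, frames=[6,2,5]
Step 8: ref 6 -> HIT, frames=[6,2,5]
Step 9: ref 3 -> FAULT, evict 5, frames=[6,2,3]
At step 9: evicted page 5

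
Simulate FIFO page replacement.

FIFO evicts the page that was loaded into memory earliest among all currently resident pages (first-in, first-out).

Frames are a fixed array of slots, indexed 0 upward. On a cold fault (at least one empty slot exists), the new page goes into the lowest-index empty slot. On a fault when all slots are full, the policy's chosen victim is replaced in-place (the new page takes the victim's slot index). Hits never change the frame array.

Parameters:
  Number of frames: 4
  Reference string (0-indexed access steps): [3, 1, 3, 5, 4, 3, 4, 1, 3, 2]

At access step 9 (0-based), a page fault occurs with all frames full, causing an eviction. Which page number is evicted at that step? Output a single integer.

Step 0: ref 3 -> FAULT, frames=[3,-,-,-]
Step 1: ref 1 -> FAULT, frames=[3,1,-,-]
Step 2: ref 3 -> HIT, frames=[3,1,-,-]
Step 3: ref 5 -> FAULT, frames=[3,1,5,-]
Step 4: ref 4 -> FAULT, frames=[3,1,5,4]
Step 5: ref 3 -> HIT, frames=[3,1,5,4]
Step 6: ref 4 -> HIT, frames=[3,1,5,4]
Step 7: ref 1 -> HIT, frames=[3,1,5,4]
Step 8: ref 3 -> HIT, frames=[3,1,5,4]
Step 9: ref 2 -> FAULT, evict 3, frames=[2,1,5,4]
At step 9: evicted page 3

Answer: 3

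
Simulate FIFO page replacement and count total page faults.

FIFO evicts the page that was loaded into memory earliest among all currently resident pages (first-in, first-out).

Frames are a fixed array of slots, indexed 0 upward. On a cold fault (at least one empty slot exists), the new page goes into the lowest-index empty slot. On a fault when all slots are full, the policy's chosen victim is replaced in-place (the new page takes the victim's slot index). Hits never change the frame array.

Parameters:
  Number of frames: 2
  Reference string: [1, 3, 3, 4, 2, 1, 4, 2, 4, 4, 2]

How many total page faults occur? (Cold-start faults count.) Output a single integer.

Step 0: ref 1 → FAULT, frames=[1,-]
Step 1: ref 3 → FAULT, frames=[1,3]
Step 2: ref 3 → HIT, frames=[1,3]
Step 3: ref 4 → FAULT (evict 1), frames=[4,3]
Step 4: ref 2 → FAULT (evict 3), frames=[4,2]
Step 5: ref 1 → FAULT (evict 4), frames=[1,2]
Step 6: ref 4 → FAULT (evict 2), frames=[1,4]
Step 7: ref 2 → FAULT (evict 1), frames=[2,4]
Step 8: ref 4 → HIT, frames=[2,4]
Step 9: ref 4 → HIT, frames=[2,4]
Step 10: ref 2 → HIT, frames=[2,4]
Total faults: 7

Answer: 7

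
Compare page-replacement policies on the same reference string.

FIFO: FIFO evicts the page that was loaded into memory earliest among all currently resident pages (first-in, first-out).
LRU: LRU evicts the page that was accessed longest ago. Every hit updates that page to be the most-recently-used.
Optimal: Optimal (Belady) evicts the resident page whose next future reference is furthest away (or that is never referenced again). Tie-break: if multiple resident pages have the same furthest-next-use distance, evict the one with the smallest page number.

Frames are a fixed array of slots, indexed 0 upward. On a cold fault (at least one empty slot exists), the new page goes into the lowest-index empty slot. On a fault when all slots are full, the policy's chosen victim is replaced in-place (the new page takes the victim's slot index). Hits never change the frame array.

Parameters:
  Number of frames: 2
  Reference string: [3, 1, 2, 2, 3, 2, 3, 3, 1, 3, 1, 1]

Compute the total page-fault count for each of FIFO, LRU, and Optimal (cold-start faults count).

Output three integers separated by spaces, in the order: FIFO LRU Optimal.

Answer: 5 5 4

Derivation:
--- FIFO ---
  step 0: ref 3 -> FAULT, frames=[3,-] (faults so far: 1)
  step 1: ref 1 -> FAULT, frames=[3,1] (faults so far: 2)
  step 2: ref 2 -> FAULT, evict 3, frames=[2,1] (faults so far: 3)
  step 3: ref 2 -> HIT, frames=[2,1] (faults so far: 3)
  step 4: ref 3 -> FAULT, evict 1, frames=[2,3] (faults so far: 4)
  step 5: ref 2 -> HIT, frames=[2,3] (faults so far: 4)
  step 6: ref 3 -> HIT, frames=[2,3] (faults so far: 4)
  step 7: ref 3 -> HIT, frames=[2,3] (faults so far: 4)
  step 8: ref 1 -> FAULT, evict 2, frames=[1,3] (faults so far: 5)
  step 9: ref 3 -> HIT, frames=[1,3] (faults so far: 5)
  step 10: ref 1 -> HIT, frames=[1,3] (faults so far: 5)
  step 11: ref 1 -> HIT, frames=[1,3] (faults so far: 5)
  FIFO total faults: 5
--- LRU ---
  step 0: ref 3 -> FAULT, frames=[3,-] (faults so far: 1)
  step 1: ref 1 -> FAULT, frames=[3,1] (faults so far: 2)
  step 2: ref 2 -> FAULT, evict 3, frames=[2,1] (faults so far: 3)
  step 3: ref 2 -> HIT, frames=[2,1] (faults so far: 3)
  step 4: ref 3 -> FAULT, evict 1, frames=[2,3] (faults so far: 4)
  step 5: ref 2 -> HIT, frames=[2,3] (faults so far: 4)
  step 6: ref 3 -> HIT, frames=[2,3] (faults so far: 4)
  step 7: ref 3 -> HIT, frames=[2,3] (faults so far: 4)
  step 8: ref 1 -> FAULT, evict 2, frames=[1,3] (faults so far: 5)
  step 9: ref 3 -> HIT, frames=[1,3] (faults so far: 5)
  step 10: ref 1 -> HIT, frames=[1,3] (faults so far: 5)
  step 11: ref 1 -> HIT, frames=[1,3] (faults so far: 5)
  LRU total faults: 5
--- Optimal ---
  step 0: ref 3 -> FAULT, frames=[3,-] (faults so far: 1)
  step 1: ref 1 -> FAULT, frames=[3,1] (faults so far: 2)
  step 2: ref 2 -> FAULT, evict 1, frames=[3,2] (faults so far: 3)
  step 3: ref 2 -> HIT, frames=[3,2] (faults so far: 3)
  step 4: ref 3 -> HIT, frames=[3,2] (faults so far: 3)
  step 5: ref 2 -> HIT, frames=[3,2] (faults so far: 3)
  step 6: ref 3 -> HIT, frames=[3,2] (faults so far: 3)
  step 7: ref 3 -> HIT, frames=[3,2] (faults so far: 3)
  step 8: ref 1 -> FAULT, evict 2, frames=[3,1] (faults so far: 4)
  step 9: ref 3 -> HIT, frames=[3,1] (faults so far: 4)
  step 10: ref 1 -> HIT, frames=[3,1] (faults so far: 4)
  step 11: ref 1 -> HIT, frames=[3,1] (faults so far: 4)
  Optimal total faults: 4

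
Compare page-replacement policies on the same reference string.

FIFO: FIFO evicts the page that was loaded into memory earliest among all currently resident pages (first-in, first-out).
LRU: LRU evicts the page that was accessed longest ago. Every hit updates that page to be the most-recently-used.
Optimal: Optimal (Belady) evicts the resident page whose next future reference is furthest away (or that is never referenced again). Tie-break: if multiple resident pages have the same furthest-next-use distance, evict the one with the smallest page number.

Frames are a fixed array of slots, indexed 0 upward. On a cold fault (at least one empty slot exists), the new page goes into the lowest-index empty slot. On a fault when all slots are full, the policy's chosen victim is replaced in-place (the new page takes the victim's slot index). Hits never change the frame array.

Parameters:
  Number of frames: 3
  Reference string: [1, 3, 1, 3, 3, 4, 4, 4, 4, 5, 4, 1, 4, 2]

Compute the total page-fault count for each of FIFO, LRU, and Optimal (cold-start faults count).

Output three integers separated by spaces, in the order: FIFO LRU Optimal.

--- FIFO ---
  step 0: ref 1 -> FAULT, frames=[1,-,-] (faults so far: 1)
  step 1: ref 3 -> FAULT, frames=[1,3,-] (faults so far: 2)
  step 2: ref 1 -> HIT, frames=[1,3,-] (faults so far: 2)
  step 3: ref 3 -> HIT, frames=[1,3,-] (faults so far: 2)
  step 4: ref 3 -> HIT, frames=[1,3,-] (faults so far: 2)
  step 5: ref 4 -> FAULT, frames=[1,3,4] (faults so far: 3)
  step 6: ref 4 -> HIT, frames=[1,3,4] (faults so far: 3)
  step 7: ref 4 -> HIT, frames=[1,3,4] (faults so far: 3)
  step 8: ref 4 -> HIT, frames=[1,3,4] (faults so far: 3)
  step 9: ref 5 -> FAULT, evict 1, frames=[5,3,4] (faults so far: 4)
  step 10: ref 4 -> HIT, frames=[5,3,4] (faults so far: 4)
  step 11: ref 1 -> FAULT, evict 3, frames=[5,1,4] (faults so far: 5)
  step 12: ref 4 -> HIT, frames=[5,1,4] (faults so far: 5)
  step 13: ref 2 -> FAULT, evict 4, frames=[5,1,2] (faults so far: 6)
  FIFO total faults: 6
--- LRU ---
  step 0: ref 1 -> FAULT, frames=[1,-,-] (faults so far: 1)
  step 1: ref 3 -> FAULT, frames=[1,3,-] (faults so far: 2)
  step 2: ref 1 -> HIT, frames=[1,3,-] (faults so far: 2)
  step 3: ref 3 -> HIT, frames=[1,3,-] (faults so far: 2)
  step 4: ref 3 -> HIT, frames=[1,3,-] (faults so far: 2)
  step 5: ref 4 -> FAULT, frames=[1,3,4] (faults so far: 3)
  step 6: ref 4 -> HIT, frames=[1,3,4] (faults so far: 3)
  step 7: ref 4 -> HIT, frames=[1,3,4] (faults so far: 3)
  step 8: ref 4 -> HIT, frames=[1,3,4] (faults so far: 3)
  step 9: ref 5 -> FAULT, evict 1, frames=[5,3,4] (faults so far: 4)
  step 10: ref 4 -> HIT, frames=[5,3,4] (faults so far: 4)
  step 11: ref 1 -> FAULT, evict 3, frames=[5,1,4] (faults so far: 5)
  step 12: ref 4 -> HIT, frames=[5,1,4] (faults so far: 5)
  step 13: ref 2 -> FAULT, evict 5, frames=[2,1,4] (faults so far: 6)
  LRU total faults: 6
--- Optimal ---
  step 0: ref 1 -> FAULT, frames=[1,-,-] (faults so far: 1)
  step 1: ref 3 -> FAULT, frames=[1,3,-] (faults so far: 2)
  step 2: ref 1 -> HIT, frames=[1,3,-] (faults so far: 2)
  step 3: ref 3 -> HIT, frames=[1,3,-] (faults so far: 2)
  step 4: ref 3 -> HIT, frames=[1,3,-] (faults so far: 2)
  step 5: ref 4 -> FAULT, frames=[1,3,4] (faults so far: 3)
  step 6: ref 4 -> HIT, frames=[1,3,4] (faults so far: 3)
  step 7: ref 4 -> HIT, frames=[1,3,4] (faults so far: 3)
  step 8: ref 4 -> HIT, frames=[1,3,4] (faults so far: 3)
  step 9: ref 5 -> FAULT, evict 3, frames=[1,5,4] (faults so far: 4)
  step 10: ref 4 -> HIT, frames=[1,5,4] (faults so far: 4)
  step 11: ref 1 -> HIT, frames=[1,5,4] (faults so far: 4)
  step 12: ref 4 -> HIT, frames=[1,5,4] (faults so far: 4)
  step 13: ref 2 -> FAULT, evict 1, frames=[2,5,4] (faults so far: 5)
  Optimal total faults: 5

Answer: 6 6 5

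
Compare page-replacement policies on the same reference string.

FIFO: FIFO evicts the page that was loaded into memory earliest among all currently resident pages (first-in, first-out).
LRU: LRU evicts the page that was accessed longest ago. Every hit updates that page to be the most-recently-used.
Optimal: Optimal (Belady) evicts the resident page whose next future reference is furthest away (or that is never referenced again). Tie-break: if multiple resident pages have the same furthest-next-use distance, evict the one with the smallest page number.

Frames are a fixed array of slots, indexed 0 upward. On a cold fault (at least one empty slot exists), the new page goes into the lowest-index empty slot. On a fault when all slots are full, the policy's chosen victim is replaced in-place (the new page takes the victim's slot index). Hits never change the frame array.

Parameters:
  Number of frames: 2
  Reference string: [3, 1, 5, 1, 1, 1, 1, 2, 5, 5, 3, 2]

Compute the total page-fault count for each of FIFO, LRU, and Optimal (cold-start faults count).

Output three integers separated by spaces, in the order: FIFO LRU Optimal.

Answer: 5 7 5

Derivation:
--- FIFO ---
  step 0: ref 3 -> FAULT, frames=[3,-] (faults so far: 1)
  step 1: ref 1 -> FAULT, frames=[3,1] (faults so far: 2)
  step 2: ref 5 -> FAULT, evict 3, frames=[5,1] (faults so far: 3)
  step 3: ref 1 -> HIT, frames=[5,1] (faults so far: 3)
  step 4: ref 1 -> HIT, frames=[5,1] (faults so far: 3)
  step 5: ref 1 -> HIT, frames=[5,1] (faults so far: 3)
  step 6: ref 1 -> HIT, frames=[5,1] (faults so far: 3)
  step 7: ref 2 -> FAULT, evict 1, frames=[5,2] (faults so far: 4)
  step 8: ref 5 -> HIT, frames=[5,2] (faults so far: 4)
  step 9: ref 5 -> HIT, frames=[5,2] (faults so far: 4)
  step 10: ref 3 -> FAULT, evict 5, frames=[3,2] (faults so far: 5)
  step 11: ref 2 -> HIT, frames=[3,2] (faults so far: 5)
  FIFO total faults: 5
--- LRU ---
  step 0: ref 3 -> FAULT, frames=[3,-] (faults so far: 1)
  step 1: ref 1 -> FAULT, frames=[3,1] (faults so far: 2)
  step 2: ref 5 -> FAULT, evict 3, frames=[5,1] (faults so far: 3)
  step 3: ref 1 -> HIT, frames=[5,1] (faults so far: 3)
  step 4: ref 1 -> HIT, frames=[5,1] (faults so far: 3)
  step 5: ref 1 -> HIT, frames=[5,1] (faults so far: 3)
  step 6: ref 1 -> HIT, frames=[5,1] (faults so far: 3)
  step 7: ref 2 -> FAULT, evict 5, frames=[2,1] (faults so far: 4)
  step 8: ref 5 -> FAULT, evict 1, frames=[2,5] (faults so far: 5)
  step 9: ref 5 -> HIT, frames=[2,5] (faults so far: 5)
  step 10: ref 3 -> FAULT, evict 2, frames=[3,5] (faults so far: 6)
  step 11: ref 2 -> FAULT, evict 5, frames=[3,2] (faults so far: 7)
  LRU total faults: 7
--- Optimal ---
  step 0: ref 3 -> FAULT, frames=[3,-] (faults so far: 1)
  step 1: ref 1 -> FAULT, frames=[3,1] (faults so far: 2)
  step 2: ref 5 -> FAULT, evict 3, frames=[5,1] (faults so far: 3)
  step 3: ref 1 -> HIT, frames=[5,1] (faults so far: 3)
  step 4: ref 1 -> HIT, frames=[5,1] (faults so far: 3)
  step 5: ref 1 -> HIT, frames=[5,1] (faults so far: 3)
  step 6: ref 1 -> HIT, frames=[5,1] (faults so far: 3)
  step 7: ref 2 -> FAULT, evict 1, frames=[5,2] (faults so far: 4)
  step 8: ref 5 -> HIT, frames=[5,2] (faults so far: 4)
  step 9: ref 5 -> HIT, frames=[5,2] (faults so far: 4)
  step 10: ref 3 -> FAULT, evict 5, frames=[3,2] (faults so far: 5)
  step 11: ref 2 -> HIT, frames=[3,2] (faults so far: 5)
  Optimal total faults: 5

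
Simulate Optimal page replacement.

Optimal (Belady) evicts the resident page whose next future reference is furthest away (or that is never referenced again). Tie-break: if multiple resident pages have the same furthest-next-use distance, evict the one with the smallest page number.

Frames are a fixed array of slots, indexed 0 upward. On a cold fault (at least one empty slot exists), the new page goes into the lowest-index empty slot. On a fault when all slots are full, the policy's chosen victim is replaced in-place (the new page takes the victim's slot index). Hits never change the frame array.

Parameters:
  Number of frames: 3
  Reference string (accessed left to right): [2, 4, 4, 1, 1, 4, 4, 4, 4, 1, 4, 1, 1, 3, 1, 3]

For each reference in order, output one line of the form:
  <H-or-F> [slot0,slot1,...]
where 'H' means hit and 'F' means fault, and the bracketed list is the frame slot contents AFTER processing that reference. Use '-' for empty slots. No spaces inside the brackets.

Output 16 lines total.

F [2,-,-]
F [2,4,-]
H [2,4,-]
F [2,4,1]
H [2,4,1]
H [2,4,1]
H [2,4,1]
H [2,4,1]
H [2,4,1]
H [2,4,1]
H [2,4,1]
H [2,4,1]
H [2,4,1]
F [3,4,1]
H [3,4,1]
H [3,4,1]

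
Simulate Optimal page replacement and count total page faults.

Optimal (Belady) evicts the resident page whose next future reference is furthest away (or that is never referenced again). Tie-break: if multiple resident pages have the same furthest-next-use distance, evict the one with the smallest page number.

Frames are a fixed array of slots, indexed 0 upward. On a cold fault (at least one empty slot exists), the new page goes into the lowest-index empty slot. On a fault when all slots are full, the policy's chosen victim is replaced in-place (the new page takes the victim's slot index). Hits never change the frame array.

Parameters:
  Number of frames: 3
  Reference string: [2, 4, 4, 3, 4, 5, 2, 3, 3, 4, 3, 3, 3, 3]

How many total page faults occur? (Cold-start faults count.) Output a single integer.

Step 0: ref 2 → FAULT, frames=[2,-,-]
Step 1: ref 4 → FAULT, frames=[2,4,-]
Step 2: ref 4 → HIT, frames=[2,4,-]
Step 3: ref 3 → FAULT, frames=[2,4,3]
Step 4: ref 4 → HIT, frames=[2,4,3]
Step 5: ref 5 → FAULT (evict 4), frames=[2,5,3]
Step 6: ref 2 → HIT, frames=[2,5,3]
Step 7: ref 3 → HIT, frames=[2,5,3]
Step 8: ref 3 → HIT, frames=[2,5,3]
Step 9: ref 4 → FAULT (evict 2), frames=[4,5,3]
Step 10: ref 3 → HIT, frames=[4,5,3]
Step 11: ref 3 → HIT, frames=[4,5,3]
Step 12: ref 3 → HIT, frames=[4,5,3]
Step 13: ref 3 → HIT, frames=[4,5,3]
Total faults: 5

Answer: 5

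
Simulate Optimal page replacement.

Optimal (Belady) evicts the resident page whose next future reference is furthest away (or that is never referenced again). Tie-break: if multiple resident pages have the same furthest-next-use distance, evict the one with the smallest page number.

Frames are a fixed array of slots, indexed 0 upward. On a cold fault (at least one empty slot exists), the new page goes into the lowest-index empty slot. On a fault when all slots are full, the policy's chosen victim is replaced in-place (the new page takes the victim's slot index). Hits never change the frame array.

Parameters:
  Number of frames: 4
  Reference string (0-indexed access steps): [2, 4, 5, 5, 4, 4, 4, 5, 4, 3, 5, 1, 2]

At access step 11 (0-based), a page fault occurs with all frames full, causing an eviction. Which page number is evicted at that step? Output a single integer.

Answer: 3

Derivation:
Step 0: ref 2 -> FAULT, frames=[2,-,-,-]
Step 1: ref 4 -> FAULT, frames=[2,4,-,-]
Step 2: ref 5 -> FAULT, frames=[2,4,5,-]
Step 3: ref 5 -> HIT, frames=[2,4,5,-]
Step 4: ref 4 -> HIT, frames=[2,4,5,-]
Step 5: ref 4 -> HIT, frames=[2,4,5,-]
Step 6: ref 4 -> HIT, frames=[2,4,5,-]
Step 7: ref 5 -> HIT, frames=[2,4,5,-]
Step 8: ref 4 -> HIT, frames=[2,4,5,-]
Step 9: ref 3 -> FAULT, frames=[2,4,5,3]
Step 10: ref 5 -> HIT, frames=[2,4,5,3]
Step 11: ref 1 -> FAULT, evict 3, frames=[2,4,5,1]
At step 11: evicted page 3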